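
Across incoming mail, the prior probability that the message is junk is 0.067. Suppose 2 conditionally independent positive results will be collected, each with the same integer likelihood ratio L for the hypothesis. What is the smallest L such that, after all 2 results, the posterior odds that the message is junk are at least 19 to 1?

Prior odds = 0.067/0.933 = 67/933.
Target odds = 19.
Need L² ≥ 19 ÷ (67/933) = 17727/67.
16² = 256 < 17727/67 ≤ 289 = 17², so L = 17.

17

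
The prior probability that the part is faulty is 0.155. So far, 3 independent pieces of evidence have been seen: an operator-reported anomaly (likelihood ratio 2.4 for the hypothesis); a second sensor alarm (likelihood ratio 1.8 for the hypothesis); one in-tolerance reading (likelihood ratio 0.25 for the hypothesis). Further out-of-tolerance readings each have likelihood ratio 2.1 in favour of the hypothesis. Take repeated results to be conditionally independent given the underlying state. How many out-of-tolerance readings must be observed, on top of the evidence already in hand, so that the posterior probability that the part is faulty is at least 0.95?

Prior odds = 0.155/0.845 = 31/169.
Combined Bayes factor of the evidence already in hand = 2.4 × 1.8 × 0.25 = 1.08.
Odds after that evidence = (31/169) × 1.08 = 837/4225.
Target odds = 0.95/0.05 = 19.
Need 2.1ⁿ ≥ 19 ÷ (837/4225) = 80275/837.
2.1⁶ = 85766121/1000000 falls short of 80275/837 but 2.1⁷ ≈180.109 reaches it, so n = 7.

7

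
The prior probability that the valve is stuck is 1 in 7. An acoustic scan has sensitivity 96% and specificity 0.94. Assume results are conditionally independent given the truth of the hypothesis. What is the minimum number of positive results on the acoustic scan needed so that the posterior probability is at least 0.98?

3

Prior odds = (1/7)/(6/7) = 1/6.
False-positive rate = 1 − 0.94 = 0.06; likelihood ratio of a positive = 0.96/0.06 = 16.
Target odds: 0.98 ÷ 0.02 = 49.
Need (1/6) × 16ⁿ ≥ 49, i.e. 16ⁿ ≥ 294.
16² = 256 falls short of 294 but 16³ = 4096 reaches it, so n = 3.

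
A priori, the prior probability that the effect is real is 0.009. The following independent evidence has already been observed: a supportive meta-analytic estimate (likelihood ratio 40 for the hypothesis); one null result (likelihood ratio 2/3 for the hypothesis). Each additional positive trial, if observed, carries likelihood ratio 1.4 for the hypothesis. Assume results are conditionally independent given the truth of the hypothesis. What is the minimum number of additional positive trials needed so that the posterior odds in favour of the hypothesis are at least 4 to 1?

Prior odds = 0.009/0.991 = 9/991.
Combined Bayes factor of the evidence already in hand = 40 × (2/3) = 80/3.
Odds after that evidence = (9/991) × 80/3 = 240/991.
Target odds = 4.
Need 1.4ⁿ ≥ 4 ÷ (240/991) = 991/60.
1.4⁸ = 5764801/390625 falls short of 991/60 but 1.4⁹ = 40353607/1953125 reaches it, so n = 9.

9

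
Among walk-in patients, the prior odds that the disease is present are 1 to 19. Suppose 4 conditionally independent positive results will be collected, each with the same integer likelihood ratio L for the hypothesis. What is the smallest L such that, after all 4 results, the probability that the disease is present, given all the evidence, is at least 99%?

7

Prior odds = 1/19.
Target odds = 0.99/0.01 = 99.
Need L⁴ ≥ 99 ÷ (1/19) = 1881.
6⁴ = 1296 < 1881 ≤ 2401 = 7⁴, so L = 7.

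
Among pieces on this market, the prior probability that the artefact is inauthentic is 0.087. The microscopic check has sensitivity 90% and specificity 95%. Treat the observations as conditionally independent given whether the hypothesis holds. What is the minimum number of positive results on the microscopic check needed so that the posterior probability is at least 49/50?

Prior odds = 0.087/0.913 = 87/913.
False-positive rate = 1 − 0.95 = 0.05; likelihood ratio of a positive = 0.9/0.05 = 18.
Target odds: 0.98 ÷ 0.02 = 49.
Need (87/913) × 18ⁿ ≥ 49, i.e. 18ⁿ ≥ 44737/87.
18² = 324 falls short of 44737/87 but 18³ = 5832 reaches it, so n = 3.

3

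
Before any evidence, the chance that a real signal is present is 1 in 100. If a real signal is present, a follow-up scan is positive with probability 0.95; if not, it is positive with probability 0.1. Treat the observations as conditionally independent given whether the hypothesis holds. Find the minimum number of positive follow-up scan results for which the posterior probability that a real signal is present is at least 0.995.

5

Prior odds = 0.01/0.99 = 1/99.
Likelihood ratio of a positive = 0.95/0.1 = 9.5.
Target odds: 0.995 ÷ 0.005 = 199.
Require 9.5ⁿ ≥ 199 ÷ (1/99) = 19701.
9.5⁴ = 8145.0625 falls short of 19701 but 9.5⁵ = 77378.09375 reaches it, so n = 5.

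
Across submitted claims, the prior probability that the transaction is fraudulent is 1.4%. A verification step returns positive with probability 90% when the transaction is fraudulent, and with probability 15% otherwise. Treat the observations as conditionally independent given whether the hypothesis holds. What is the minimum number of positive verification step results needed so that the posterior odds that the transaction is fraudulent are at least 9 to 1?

Prior odds = 0.014/0.986 = 7/493.
Likelihood ratio of a positive result = 0.9/0.15 = 6.
Target odds = 9.
Require 6ⁿ ≥ 9 ÷ (7/493) = 4437/7.
6³ = 216 falls short of 4437/7 but 6⁴ = 1296 reaches it, so n = 4.

4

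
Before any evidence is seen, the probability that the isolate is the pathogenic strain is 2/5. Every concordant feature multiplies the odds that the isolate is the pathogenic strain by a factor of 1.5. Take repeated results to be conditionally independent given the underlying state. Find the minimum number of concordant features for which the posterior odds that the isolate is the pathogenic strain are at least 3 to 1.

4

Prior odds: 0.4 ÷ 0.6 = 2/3.
Likelihood ratio per concordant feature = 1.5.
Target odds = 3.
Need (2/3) × 1.5ⁿ ≥ 3, i.e. 1.5ⁿ ≥ 4.5.
1.5³ = 3.375 falls short of 4.5 but 1.5⁴ = 5.0625 reaches it, so n = 4.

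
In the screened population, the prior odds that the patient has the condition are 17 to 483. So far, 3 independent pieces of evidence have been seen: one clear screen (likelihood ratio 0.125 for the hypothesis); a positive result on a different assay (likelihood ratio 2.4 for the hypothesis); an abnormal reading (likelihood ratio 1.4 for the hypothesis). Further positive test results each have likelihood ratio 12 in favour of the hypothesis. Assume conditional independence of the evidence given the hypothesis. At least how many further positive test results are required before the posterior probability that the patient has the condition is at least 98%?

4

Prior odds = 17/483.
Combined Bayes factor of the evidence already in hand = 0.125 × 2.4 × 1.4 = 0.42.
Odds after that evidence = (17/483) × 0.42 = 17/1150.
Target odds = 0.98/0.02 = 49.
Need 12ⁿ ≥ 49 ÷ (17/1150) = 56350/17.
12³ = 1728 falls short of 56350/17 but 12⁴ = 20736 reaches it, so n = 4.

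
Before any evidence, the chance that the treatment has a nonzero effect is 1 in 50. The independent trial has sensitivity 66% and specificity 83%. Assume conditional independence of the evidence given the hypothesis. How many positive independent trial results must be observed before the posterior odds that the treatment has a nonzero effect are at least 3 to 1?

4

Prior odds = 0.02/0.98 = 1/49.
False-positive rate = 1 − 0.83 = 0.17; likelihood ratio of a positive = 0.66/0.17 = 66/17.
Target odds = 3.
Need (1/49) × (66/17)ⁿ ≥ 3, i.e. (66/17)ⁿ ≥ 147.
(66/17)³ = 287496/4913 falls short of 147 but (66/17)⁴ = 18974736/83521 reaches it, so n = 4.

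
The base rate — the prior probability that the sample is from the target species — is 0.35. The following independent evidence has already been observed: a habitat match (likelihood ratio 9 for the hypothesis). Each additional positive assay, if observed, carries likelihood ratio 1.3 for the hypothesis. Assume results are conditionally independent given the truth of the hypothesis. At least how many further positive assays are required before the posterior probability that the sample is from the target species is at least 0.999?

Prior odds = 0.35/0.65 = 7/13.
Bayes factor of the evidence already in hand = 9.
Odds after that evidence = (7/13) × 9 = 63/13.
Target odds = 0.999/0.001 = 999.
Need 1.3ⁿ ≥ 999 ÷ (63/13) = 1443/7.
1.3²⁰ ≈190.05 falls short of 1443/7 but 1.3²¹ ≈247.065 reaches it, so n = 21.

21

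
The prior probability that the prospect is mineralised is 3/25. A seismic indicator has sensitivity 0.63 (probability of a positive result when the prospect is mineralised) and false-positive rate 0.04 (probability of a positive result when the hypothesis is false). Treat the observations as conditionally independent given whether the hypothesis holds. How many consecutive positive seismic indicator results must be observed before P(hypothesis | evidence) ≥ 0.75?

Prior odds = 0.12/0.88 = 3/22.
Likelihood ratio of a positive result = 0.63/0.04 = 15.75.
Target odds: 0.75 ÷ 0.25 = 3.
Need (3/22) × 15.75ⁿ ≥ 3, i.e. 15.75ⁿ ≥ 22.
15.75¹ = 15.75 falls short of 22 but 15.75² = 248.0625 reaches it, so n = 2.

2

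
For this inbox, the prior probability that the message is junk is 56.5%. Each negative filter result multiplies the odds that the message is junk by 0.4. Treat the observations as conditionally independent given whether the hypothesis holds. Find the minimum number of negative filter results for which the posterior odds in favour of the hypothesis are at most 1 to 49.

Prior odds = 0.565/0.435 = 113/87.
Likelihood ratio per negative filter result = 0.4.
Target odds = 1/49.
Need (113/87) × 0.4ⁿ ≤ 1/49, i.e. 0.4ⁿ ≤ 87/5537.
0.4⁴ = 0.0256 is still above 87/5537 but 0.4⁵ = 0.01024 is at or below it, so n = 5.

5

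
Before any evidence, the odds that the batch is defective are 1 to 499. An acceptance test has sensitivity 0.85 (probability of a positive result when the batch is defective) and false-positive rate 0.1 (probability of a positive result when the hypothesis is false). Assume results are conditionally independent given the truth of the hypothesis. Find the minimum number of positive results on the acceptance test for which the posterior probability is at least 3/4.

Prior odds = 1/499.
Likelihood ratio of a positive result = 0.85/0.1 = 8.5.
Target posterior odds = 0.75/0.25 = 3.
Require 8.5ⁿ ≥ 3 ÷ (1/499) = 1497.
8.5³ = 614.125 falls short of 1497 but 8.5⁴ = 5220.0625 reaches it, so n = 4.

4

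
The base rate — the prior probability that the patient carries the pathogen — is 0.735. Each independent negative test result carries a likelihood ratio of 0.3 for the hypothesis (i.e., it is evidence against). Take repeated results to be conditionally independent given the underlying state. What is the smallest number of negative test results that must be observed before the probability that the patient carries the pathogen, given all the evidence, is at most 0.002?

7

Prior odds = 0.735/0.265 = 147/53.
Likelihood ratio per negative test result = 0.3.
Target odds: 0.002 ÷ 0.998 = 1/499.
Require 0.3ⁿ ≤ 1/499 ÷ (147/53) = 53/73353.
0.3⁶ = 729/1000000 is still above 53/73353 but 0.3⁷ = 2187/10000000 is at or below it, so n = 7.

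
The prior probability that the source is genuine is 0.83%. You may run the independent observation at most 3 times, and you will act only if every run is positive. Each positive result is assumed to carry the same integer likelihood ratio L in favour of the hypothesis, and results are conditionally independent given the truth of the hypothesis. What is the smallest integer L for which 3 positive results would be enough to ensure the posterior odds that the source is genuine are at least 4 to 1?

8

Prior odds = 0.0083/0.9917 = 83/9917.
Target odds = 4.
Need L³ ≥ 4 ÷ (83/9917) = 39668/83.
7³ = 343 < 39668/83 ≤ 512 = 8³, so L = 8.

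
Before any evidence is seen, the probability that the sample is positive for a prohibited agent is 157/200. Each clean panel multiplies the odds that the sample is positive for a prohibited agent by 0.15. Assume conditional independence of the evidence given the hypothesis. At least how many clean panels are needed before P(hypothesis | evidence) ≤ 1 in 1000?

5

Prior odds: 0.785 ÷ 0.215 = 157/43.
Likelihood ratio per clean panel = 0.15.
Target odds: 0.001 ÷ 0.999 = 1/999.
Require 0.15ⁿ ≤ 1/999 ÷ (157/43) = 43/156843.
0.15⁴ = 81/160000 is still above 43/156843 but 0.15⁵ = 243/3200000 is at or below it, so n = 5.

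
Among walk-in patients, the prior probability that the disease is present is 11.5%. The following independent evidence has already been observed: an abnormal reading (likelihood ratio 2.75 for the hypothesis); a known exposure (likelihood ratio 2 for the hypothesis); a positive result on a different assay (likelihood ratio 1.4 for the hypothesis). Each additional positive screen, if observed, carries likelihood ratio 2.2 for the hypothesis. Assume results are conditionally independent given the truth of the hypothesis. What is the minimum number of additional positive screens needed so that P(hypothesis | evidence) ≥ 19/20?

Prior odds = 0.115/0.885 = 23/177.
Combined Bayes factor of the evidence already in hand = 2.75 × 2 × 1.4 = 7.7.
Odds after that evidence = (23/177) × 7.7 = 1771/1770.
Target odds = 0.95/0.05 = 19.
Need 2.2ⁿ ≥ 19 ÷ (1771/1770) = 33630/1771.
2.2³ = 10.648 falls short of 33630/1771 but 2.2⁴ = 23.4256 reaches it, so n = 4.

4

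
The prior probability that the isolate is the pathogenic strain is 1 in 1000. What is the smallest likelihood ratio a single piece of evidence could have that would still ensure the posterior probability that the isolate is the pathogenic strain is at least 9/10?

8991

Prior odds = 0.001/0.999 = 1/999.
Target odds = 0.9/0.1 = 9.
Required Bayes factor = 9 ÷ (1/999) = 8991.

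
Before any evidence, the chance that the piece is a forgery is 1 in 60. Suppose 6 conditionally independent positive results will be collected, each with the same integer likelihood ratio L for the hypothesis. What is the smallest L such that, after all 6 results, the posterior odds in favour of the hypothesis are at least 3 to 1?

Prior odds = (1/60)/(59/60) = 1/59.
Target odds = 3.
Need L⁶ ≥ 3 ÷ (1/59) = 177.
2⁶ = 64 < 177 ≤ 729 = 3⁶, so L = 3.

3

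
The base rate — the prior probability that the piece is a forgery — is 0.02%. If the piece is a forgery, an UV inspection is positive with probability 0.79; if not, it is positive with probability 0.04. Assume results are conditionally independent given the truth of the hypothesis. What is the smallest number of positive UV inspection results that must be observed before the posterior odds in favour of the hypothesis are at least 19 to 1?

Prior odds = 0.0002/0.9998 = 1/4999.
Likelihood ratio of a positive = 0.79/0.04 = 19.75.
Target odds = 19.
Require 19.75ⁿ ≥ 19 ÷ (1/4999) = 94981.
19.75³ = 7703.734375 falls short of 94981 but 19.75⁴ = 38950081/256 reaches it, so n = 4.

4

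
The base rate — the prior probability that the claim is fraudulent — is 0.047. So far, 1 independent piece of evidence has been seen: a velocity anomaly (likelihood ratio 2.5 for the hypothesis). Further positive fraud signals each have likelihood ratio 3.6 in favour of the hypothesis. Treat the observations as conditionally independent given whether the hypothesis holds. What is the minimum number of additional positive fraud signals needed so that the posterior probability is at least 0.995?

Prior odds = 0.047/0.953 = 47/953.
Bayes factor of the evidence already in hand = 2.5.
Odds after that evidence = (47/953) × 2.5 = 235/1906.
Target odds = 0.995/0.005 = 199.
Need 3.6ⁿ ≥ 199 ÷ (235/1906) = 379294/235.
3.6⁵ = 604.66176 falls short of 379294/235 but 3.6⁶ = 34012224/15625 reaches it, so n = 6.

6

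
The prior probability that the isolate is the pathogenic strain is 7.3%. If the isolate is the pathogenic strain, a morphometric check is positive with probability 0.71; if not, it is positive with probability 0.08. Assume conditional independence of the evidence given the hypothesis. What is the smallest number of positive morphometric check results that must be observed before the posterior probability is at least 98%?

3

Prior odds: 0.073 ÷ 0.927 = 73/927.
Likelihood ratio of a positive = 0.71/0.08 = 8.875.
Target posterior odds = 0.98/0.02 = 49.
Require 8.875ⁿ ≥ 49 ÷ (73/927) = 45423/73.
8.875² = 78.765625 falls short of 45423/73 but 8.875³ = 357911/512 reaches it, so n = 3.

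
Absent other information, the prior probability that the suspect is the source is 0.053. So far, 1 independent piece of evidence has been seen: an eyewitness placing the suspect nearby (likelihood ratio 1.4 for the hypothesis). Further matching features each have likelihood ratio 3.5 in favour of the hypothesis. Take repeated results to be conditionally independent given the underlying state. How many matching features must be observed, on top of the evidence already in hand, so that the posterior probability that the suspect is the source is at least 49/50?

6

Prior odds = 0.053/0.947 = 53/947.
Bayes factor of the evidence already in hand = 1.4.
Odds after that evidence = (53/947) × 1.4 = 371/4735.
Target odds = 0.98/0.02 = 49.
Need 3.5ⁿ ≥ 49 ÷ (371/4735) = 33145/53.
3.5⁵ = 525.21875 falls short of 33145/53 but 3.5⁶ = 1838.265625 reaches it, so n = 6.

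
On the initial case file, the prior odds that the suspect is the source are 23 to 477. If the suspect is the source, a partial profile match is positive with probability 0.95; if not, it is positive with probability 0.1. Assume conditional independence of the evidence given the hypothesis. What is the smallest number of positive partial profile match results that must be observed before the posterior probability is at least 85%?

Prior odds = 23/477.
Likelihood ratio of a positive = 0.95/0.1 = 9.5.
Target posterior odds = 0.85/0.15 = 17/3.
Need (23/477) × 9.5ⁿ ≥ 17/3, i.e. 9.5ⁿ ≥ 2703/23.
9.5² = 90.25 falls short of 2703/23 but 9.5³ = 857.375 reaches it, so n = 3.

3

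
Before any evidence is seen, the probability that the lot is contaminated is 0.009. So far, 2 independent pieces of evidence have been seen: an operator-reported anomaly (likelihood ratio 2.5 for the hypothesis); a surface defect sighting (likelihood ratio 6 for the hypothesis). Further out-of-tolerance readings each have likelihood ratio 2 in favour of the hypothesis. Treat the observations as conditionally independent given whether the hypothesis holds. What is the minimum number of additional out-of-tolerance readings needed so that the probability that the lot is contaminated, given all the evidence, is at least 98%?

Prior odds = 0.009/0.991 = 9/991.
Combined Bayes factor of the evidence already in hand = 2.5 × 6 = 15.
Odds after that evidence = (9/991) × 15 = 135/991.
Target odds = 0.98/0.02 = 49.
Need 2ⁿ ≥ 49 ÷ (135/991) = 48559/135.
2⁸ = 256 falls short of 48559/135 but 2⁹ = 512 reaches it, so n = 9.

9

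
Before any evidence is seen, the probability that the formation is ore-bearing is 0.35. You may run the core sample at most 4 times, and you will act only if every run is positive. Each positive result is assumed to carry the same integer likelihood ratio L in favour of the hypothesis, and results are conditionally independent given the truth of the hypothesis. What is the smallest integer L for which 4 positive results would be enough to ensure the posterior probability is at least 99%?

4

Prior odds = 0.35/0.65 = 7/13.
Target odds = 0.99/0.01 = 99.
Need L⁴ ≥ 99 ÷ (7/13) = 1287/7.
3⁴ = 81 < 1287/7 ≤ 256 = 4⁴, so L = 4.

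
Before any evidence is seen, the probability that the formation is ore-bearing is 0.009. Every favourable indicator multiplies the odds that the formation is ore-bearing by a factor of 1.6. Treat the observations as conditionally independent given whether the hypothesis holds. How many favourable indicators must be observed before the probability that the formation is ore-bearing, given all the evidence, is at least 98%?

19

Prior odds: 0.009 ÷ 0.991 = 9/991.
Likelihood ratio per favourable indicator = 1.6.
Target odds: 0.98 ÷ 0.02 = 49.
Require 1.6ⁿ ≥ 49 ÷ (9/991) = 48559/9.
1.6¹⁸ ≈4722.37 falls short of 48559/9 but 1.6¹⁹ ≈7555.79 reaches it, so n = 19.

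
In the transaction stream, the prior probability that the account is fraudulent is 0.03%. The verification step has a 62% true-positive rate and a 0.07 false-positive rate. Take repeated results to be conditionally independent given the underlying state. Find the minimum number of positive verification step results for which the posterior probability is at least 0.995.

Prior odds: 0.0003 ÷ 0.9997 = 3/9997.
Likelihood ratio of a positive result = 0.62/0.07 = 62/7.
Target odds: 0.995 ÷ 0.005 = 199.
Need (3/9997) × (62/7)ⁿ ≥ 199, i.e. (62/7)ⁿ ≥ 1989403/3.
(62/7)⁶ ≈482794 falls short of 1989403/3 but (62/7)⁷ ≈4.27618e+06 reaches it, so n = 7.

7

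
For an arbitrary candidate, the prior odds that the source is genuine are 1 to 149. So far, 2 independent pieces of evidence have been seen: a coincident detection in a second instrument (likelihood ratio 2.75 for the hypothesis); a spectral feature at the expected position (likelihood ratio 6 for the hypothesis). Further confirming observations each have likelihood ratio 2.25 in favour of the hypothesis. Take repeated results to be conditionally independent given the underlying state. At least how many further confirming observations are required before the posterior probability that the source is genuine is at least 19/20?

7

Prior odds = 1/149.
Combined Bayes factor of the evidence already in hand = 2.75 × 6 = 16.5.
Odds after that evidence = (1/149) × 16.5 = 33/298.
Target odds = 0.95/0.05 = 19.
Need 2.25ⁿ ≥ 19 ÷ (33/298) = 5662/33.
2.25⁶ = 531441/4096 falls short of 5662/33 but 2.25⁷ = 4782969/16384 reaches it, so n = 7.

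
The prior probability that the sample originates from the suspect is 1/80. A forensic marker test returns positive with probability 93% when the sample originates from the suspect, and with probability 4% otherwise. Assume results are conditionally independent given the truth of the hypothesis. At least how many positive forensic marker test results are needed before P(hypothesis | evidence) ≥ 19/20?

3

Prior odds = 0.0125/0.9875 = 1/79.
Likelihood ratio of a positive result = 0.93/0.04 = 23.25.
Target odds: 0.95 ÷ 0.05 = 19.
Require 23.25ⁿ ≥ 19 ÷ (1/79) = 1501.
23.25² = 540.5625 falls short of 1501 but 23.25³ = 804357/64 reaches it, so n = 3.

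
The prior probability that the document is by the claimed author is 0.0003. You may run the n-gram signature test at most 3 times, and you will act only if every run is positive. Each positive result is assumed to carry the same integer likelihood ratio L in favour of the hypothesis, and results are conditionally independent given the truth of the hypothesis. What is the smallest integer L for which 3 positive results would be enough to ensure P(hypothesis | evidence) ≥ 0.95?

40

Prior odds = 0.0003/0.9997 = 3/9997.
Target odds = 0.95/0.05 = 19.
Need L³ ≥ 19 ÷ (3/9997) = 189943/3.
39³ = 59319 < 189943/3 ≤ 64000 = 40³, so L = 40.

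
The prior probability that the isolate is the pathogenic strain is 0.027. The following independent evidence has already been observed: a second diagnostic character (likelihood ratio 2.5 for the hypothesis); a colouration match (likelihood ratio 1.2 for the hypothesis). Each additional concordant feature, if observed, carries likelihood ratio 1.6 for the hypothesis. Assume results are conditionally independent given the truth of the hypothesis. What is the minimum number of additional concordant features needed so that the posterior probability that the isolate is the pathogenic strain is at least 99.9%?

Prior odds = 0.027/0.973 = 27/973.
Combined Bayes factor of the evidence already in hand = 2.5 × 1.2 = 3.
Odds after that evidence = (27/973) × 3 = 81/973.
Target odds = 0.999/0.001 = 999.
Need 1.6ⁿ ≥ 999 ÷ (81/973) = 36001/3.
1.6¹⁹ ≈7555.79 falls short of 36001/3 but 1.6²⁰ ≈12089.3 reaches it, so n = 20.

20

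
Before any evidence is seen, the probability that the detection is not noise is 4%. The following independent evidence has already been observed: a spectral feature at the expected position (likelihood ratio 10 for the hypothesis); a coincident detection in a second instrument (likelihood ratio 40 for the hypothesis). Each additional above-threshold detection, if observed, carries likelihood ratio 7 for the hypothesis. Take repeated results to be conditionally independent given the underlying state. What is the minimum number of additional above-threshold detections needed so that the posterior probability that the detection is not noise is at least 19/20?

Prior odds = 0.04/0.96 = 1/24.
Combined Bayes factor of the evidence already in hand = 10 × 40 = 400.
Odds after that evidence = (1/24) × 400 = 50/3.
Target odds = 0.95/0.05 = 19.
Need 7ⁿ ≥ 19 ÷ (50/3) = 1.14.
7¹ = 7, which meets the required 1.14; so n = 1.

1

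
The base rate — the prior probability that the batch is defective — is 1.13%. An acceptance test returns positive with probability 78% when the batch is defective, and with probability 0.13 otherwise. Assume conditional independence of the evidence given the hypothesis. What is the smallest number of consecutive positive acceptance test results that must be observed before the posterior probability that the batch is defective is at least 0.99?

6

Prior odds = 0.0113/0.9887 = 113/9887.
Likelihood ratio of a positive result = 0.78/0.13 = 6.
Target posterior odds = 0.99/0.01 = 99.
Need (113/9887) × 6ⁿ ≥ 99, i.e. 6ⁿ ≥ 978813/113.
6⁵ = 7776 falls short of 978813/113 but 6⁶ = 46656 reaches it, so n = 6.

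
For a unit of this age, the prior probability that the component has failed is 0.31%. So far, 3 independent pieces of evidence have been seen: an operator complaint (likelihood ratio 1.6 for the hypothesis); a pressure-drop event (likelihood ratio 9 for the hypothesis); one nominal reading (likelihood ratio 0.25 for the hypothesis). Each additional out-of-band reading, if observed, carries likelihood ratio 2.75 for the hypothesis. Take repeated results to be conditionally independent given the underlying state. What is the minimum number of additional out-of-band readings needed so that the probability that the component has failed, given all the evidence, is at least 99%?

9

Prior odds = 0.0031/0.9969 = 31/9969.
Combined Bayes factor of the evidence already in hand = 1.6 × 9 × 0.25 = 3.6.
Odds after that evidence = (31/9969) × 3.6 = 186/16615.
Target odds = 0.99/0.01 = 99.
Need 2.75ⁿ ≥ 99 ÷ (186/16615) = 548295/62.
2.75⁸ = 214358881/65536 falls short of 548295/62 but 2.75⁹ ≈8994.86 reaches it, so n = 9.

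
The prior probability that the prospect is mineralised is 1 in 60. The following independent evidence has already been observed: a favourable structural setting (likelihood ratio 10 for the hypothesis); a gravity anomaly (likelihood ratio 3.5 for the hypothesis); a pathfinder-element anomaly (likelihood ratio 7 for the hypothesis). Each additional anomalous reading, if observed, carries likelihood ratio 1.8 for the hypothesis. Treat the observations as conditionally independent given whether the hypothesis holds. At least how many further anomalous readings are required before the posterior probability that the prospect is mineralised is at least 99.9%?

Prior odds = (1/60)/(59/60) = 1/59.
Combined Bayes factor of the evidence already in hand = 10 × 3.5 × 7 = 245.
Odds after that evidence = (1/59) × 245 = 245/59.
Target odds = 0.999/0.001 = 999.
Need 1.8ⁿ ≥ 999 ÷ (245/59) = 58941/245.
1.8⁹ = 387420489/1953125 falls short of 58941/245 but 1.8¹⁰ ≈357.047 reaches it, so n = 10.

10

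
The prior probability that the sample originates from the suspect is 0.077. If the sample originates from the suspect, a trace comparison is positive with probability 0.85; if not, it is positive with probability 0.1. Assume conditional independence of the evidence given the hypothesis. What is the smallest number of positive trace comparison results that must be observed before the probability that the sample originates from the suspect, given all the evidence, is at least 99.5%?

4

Prior odds = 0.077/0.923 = 77/923.
Likelihood ratio of a positive = 0.85/0.1 = 8.5.
Target posterior odds = 0.995/0.005 = 199.
Require 8.5ⁿ ≥ 199 ÷ (77/923) = 183677/77.
8.5³ = 614.125 falls short of 183677/77 but 8.5⁴ = 5220.0625 reaches it, so n = 4.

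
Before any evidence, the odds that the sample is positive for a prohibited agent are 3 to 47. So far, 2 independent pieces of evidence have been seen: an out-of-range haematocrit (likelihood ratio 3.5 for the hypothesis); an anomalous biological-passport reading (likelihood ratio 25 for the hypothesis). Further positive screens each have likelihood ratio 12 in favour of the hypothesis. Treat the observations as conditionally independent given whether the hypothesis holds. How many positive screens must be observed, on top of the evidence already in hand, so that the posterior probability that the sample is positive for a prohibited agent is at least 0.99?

2

Prior odds = 3/47.
Combined Bayes factor of the evidence already in hand = 3.5 × 25 = 87.5.
Odds after that evidence = (3/47) × 87.5 = 525/94.
Target odds = 0.99/0.01 = 99.
Need 12ⁿ ≥ 99 ÷ (525/94) = 3102/175.
12¹ = 12 falls short of 3102/175 but 12² = 144 reaches it, so n = 2.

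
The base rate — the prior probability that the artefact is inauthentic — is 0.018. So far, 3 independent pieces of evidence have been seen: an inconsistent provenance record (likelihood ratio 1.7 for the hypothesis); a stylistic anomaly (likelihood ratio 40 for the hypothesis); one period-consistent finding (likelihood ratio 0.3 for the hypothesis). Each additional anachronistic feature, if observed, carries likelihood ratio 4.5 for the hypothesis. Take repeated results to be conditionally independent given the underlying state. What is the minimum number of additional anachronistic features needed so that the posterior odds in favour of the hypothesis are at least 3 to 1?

Prior odds = 0.018/0.982 = 9/491.
Combined Bayes factor of the evidence already in hand = 1.7 × 40 × 0.3 = 20.4.
Odds after that evidence = (9/491) × 20.4 = 918/2455.
Target odds = 3.
Need 4.5ⁿ ≥ 3 ÷ (918/2455) = 2455/306.
4.5¹ = 4.5 falls short of 2455/306 but 4.5² = 20.25 reaches it, so n = 2.

2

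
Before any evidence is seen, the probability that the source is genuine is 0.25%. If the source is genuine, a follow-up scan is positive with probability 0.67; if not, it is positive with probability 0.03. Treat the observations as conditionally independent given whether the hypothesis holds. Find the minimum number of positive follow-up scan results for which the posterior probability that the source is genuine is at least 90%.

Prior odds = 0.0025/0.9975 = 1/399.
Likelihood ratio of a positive = 0.67/0.03 = 67/3.
Target posterior odds = 0.9/0.1 = 9.
Require (67/3)ⁿ ≥ 9 ÷ (1/399) = 3591.
(67/3)² = 4489/9 falls short of 3591 but (67/3)³ = 300763/27 reaches it, so n = 3.

3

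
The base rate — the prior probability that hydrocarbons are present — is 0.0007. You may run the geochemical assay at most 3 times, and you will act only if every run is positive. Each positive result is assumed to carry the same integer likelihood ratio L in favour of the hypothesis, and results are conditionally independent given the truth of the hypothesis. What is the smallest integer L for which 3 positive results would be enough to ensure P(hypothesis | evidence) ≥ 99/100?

53

Prior odds = 0.0007/0.9993 = 7/9993.
Target odds = 0.99/0.01 = 99.
Need L³ ≥ 99 ÷ (7/9993) = 989307/7.
52³ = 140608 < 989307/7 ≤ 148877 = 53³, so L = 53.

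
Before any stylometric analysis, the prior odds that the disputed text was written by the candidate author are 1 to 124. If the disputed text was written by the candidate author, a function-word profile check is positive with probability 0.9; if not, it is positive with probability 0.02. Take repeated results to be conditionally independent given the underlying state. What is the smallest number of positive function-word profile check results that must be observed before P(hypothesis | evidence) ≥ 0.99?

Prior odds = 1/124.
Likelihood ratio of a positive = 0.9/0.02 = 45.
Target posterior odds = 0.99/0.01 = 99.
Require 45ⁿ ≥ 99 ÷ (1/124) = 12276.
45² = 2025 falls short of 12276 but 45³ = 91125 reaches it, so n = 3.

3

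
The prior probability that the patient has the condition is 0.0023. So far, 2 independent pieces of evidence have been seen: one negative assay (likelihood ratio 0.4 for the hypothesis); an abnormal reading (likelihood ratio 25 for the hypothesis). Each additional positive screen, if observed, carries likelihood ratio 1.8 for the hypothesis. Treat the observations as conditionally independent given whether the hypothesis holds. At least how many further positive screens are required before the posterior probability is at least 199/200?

Prior odds = 0.0023/0.9977 = 23/9977.
Combined Bayes factor of the evidence already in hand = 0.4 × 25 = 10.
Odds after that evidence = (23/9977) × 10 = 230/9977.
Target odds = 0.995/0.005 = 199.
Need 1.8ⁿ ≥ 199 ÷ (230/9977) = 1985423/230.
1.8¹⁵ ≈6746.64 falls short of 1985423/230 but 1.8¹⁶ ≈12144 reaches it, so n = 16.

16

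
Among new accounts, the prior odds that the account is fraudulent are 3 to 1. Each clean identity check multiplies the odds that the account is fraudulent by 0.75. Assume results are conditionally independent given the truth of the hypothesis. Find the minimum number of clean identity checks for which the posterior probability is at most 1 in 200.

23

Prior odds = 3.
Likelihood ratio per clean identity check = 0.75.
Target posterior odds = 0.005/0.995 = 1/199.
Require 0.75ⁿ ≤ 1/199 ÷ 3 = 1/597.
0.75²² ≈0.00178381 is still above 1/597 but 0.75²³ ≈0.00133786 is at or below it, so n = 23.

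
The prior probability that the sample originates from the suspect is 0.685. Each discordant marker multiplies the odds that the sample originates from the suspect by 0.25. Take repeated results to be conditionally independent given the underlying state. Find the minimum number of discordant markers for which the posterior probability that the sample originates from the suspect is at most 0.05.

3

Prior odds: 0.685 ÷ 0.315 = 137/63.
Likelihood ratio per discordant marker = 0.25.
Target odds: 0.05 ÷ 0.95 = 1/19.
Need (137/63) × 0.25ⁿ ≤ 1/19, i.e. 0.25ⁿ ≤ 63/2603.
0.25² = 0.0625 is still above 63/2603 but 0.25³ = 0.015625 is at or below it, so n = 3.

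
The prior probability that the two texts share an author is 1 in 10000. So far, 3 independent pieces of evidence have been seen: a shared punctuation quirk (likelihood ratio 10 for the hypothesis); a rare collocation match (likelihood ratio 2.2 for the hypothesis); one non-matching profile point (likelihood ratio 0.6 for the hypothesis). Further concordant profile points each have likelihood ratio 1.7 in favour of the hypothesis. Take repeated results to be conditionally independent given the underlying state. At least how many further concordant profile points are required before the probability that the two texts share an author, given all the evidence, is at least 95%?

Prior odds = 0.0001/0.9999 = 1/9999.
Combined Bayes factor of the evidence already in hand = 10 × 2.2 × 0.6 = 13.2.
Odds after that evidence = (1/9999) × 13.2 = 2/1515.
Target odds = 0.95/0.05 = 19.
Need 1.7ⁿ ≥ 19 ÷ (2/1515) = 14392.5.
1.7¹⁸ ≈14063.1 falls short of 14392.5 but 1.7¹⁹ ≈23907.2 reaches it, so n = 19.

19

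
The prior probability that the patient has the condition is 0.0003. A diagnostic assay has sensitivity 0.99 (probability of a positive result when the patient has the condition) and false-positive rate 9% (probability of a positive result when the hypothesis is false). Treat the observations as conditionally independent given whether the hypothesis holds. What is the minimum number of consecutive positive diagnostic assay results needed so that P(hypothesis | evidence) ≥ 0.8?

Prior odds = 0.0003/0.9997 = 3/9997.
Likelihood ratio of a positive result = 0.99/0.09 = 11.
Target odds: 0.8 ÷ 0.2 = 4.
Require 11ⁿ ≥ 4 ÷ (3/9997) = 39988/3.
11³ = 1331 falls short of 39988/3 but 11⁴ = 14641 reaches it, so n = 4.

4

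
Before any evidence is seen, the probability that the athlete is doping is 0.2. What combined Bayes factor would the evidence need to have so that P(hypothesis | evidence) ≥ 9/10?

36

Prior odds = 0.2/0.8 = 0.25.
Target odds = 0.9/0.1 = 9.
Required Bayes factor = 9 ÷ 0.25 = 36.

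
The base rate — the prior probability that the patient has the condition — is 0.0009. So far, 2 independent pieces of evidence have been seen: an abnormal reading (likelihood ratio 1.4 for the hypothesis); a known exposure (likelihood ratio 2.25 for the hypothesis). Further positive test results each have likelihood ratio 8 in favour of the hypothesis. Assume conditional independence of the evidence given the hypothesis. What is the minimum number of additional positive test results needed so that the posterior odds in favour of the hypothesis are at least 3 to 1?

Prior odds = 0.0009/0.9991 = 9/9991.
Combined Bayes factor of the evidence already in hand = 1.4 × 2.25 = 3.15.
Odds after that evidence = (9/9991) × 3.15 = 567/199820.
Target odds = 3.
Need 8ⁿ ≥ 3 ÷ (567/199820) = 199820/189.
8³ = 512 falls short of 199820/189 but 8⁴ = 4096 reaches it, so n = 4.

4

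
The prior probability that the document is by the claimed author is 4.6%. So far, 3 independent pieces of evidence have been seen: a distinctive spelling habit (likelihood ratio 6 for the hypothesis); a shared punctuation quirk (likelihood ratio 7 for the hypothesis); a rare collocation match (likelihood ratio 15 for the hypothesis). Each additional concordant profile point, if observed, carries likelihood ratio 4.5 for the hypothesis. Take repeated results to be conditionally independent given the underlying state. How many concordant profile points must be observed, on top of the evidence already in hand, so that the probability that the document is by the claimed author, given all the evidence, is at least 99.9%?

3

Prior odds = 0.046/0.954 = 23/477.
Combined Bayes factor of the evidence already in hand = 6 × 7 × 15 = 630.
Odds after that evidence = (23/477) × 630 = 1610/53.
Target odds = 0.999/0.001 = 999.
Need 4.5ⁿ ≥ 999 ÷ (1610/53) = 52947/1610.
4.5² = 20.25 falls short of 52947/1610 but 4.5³ = 91.125 reaches it, so n = 3.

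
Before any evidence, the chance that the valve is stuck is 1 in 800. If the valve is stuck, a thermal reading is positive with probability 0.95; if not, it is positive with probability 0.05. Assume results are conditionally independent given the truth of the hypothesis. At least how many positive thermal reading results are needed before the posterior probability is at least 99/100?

Prior odds = 0.00125/0.99875 = 1/799.
Likelihood ratio of a positive = 0.95/0.05 = 19.
Target odds: 0.99 ÷ 0.01 = 99.
Need (1/799) × 19ⁿ ≥ 99, i.e. 19ⁿ ≥ 79101.
19³ = 6859 falls short of 79101 but 19⁴ = 130321 reaches it, so n = 4.

4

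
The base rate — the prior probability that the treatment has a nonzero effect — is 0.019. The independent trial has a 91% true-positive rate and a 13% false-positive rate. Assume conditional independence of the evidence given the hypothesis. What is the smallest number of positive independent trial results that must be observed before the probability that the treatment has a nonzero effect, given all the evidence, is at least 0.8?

Prior odds: 0.019 ÷ 0.981 = 19/981.
Likelihood ratio of a positive result = 0.91/0.13 = 7.
Target posterior odds = 0.8/0.2 = 4.
Need (19/981) × 7ⁿ ≥ 4, i.e. 7ⁿ ≥ 3924/19.
7² = 49 falls short of 3924/19 but 7³ = 343 reaches it, so n = 3.

3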